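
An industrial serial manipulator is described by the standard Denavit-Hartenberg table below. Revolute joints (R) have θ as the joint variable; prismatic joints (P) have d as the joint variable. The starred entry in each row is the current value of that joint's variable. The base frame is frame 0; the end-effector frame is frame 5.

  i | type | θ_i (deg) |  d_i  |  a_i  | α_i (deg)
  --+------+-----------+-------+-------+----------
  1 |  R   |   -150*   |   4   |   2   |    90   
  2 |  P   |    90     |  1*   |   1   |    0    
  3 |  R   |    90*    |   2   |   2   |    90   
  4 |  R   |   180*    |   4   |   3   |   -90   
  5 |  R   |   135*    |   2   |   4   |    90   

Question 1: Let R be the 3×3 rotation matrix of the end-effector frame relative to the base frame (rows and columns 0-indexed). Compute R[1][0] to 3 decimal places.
0.354

End-effector x-axis (col 0 of R) = (0.6124,0.3536,-0.7071)
R[1][0] = 0.3536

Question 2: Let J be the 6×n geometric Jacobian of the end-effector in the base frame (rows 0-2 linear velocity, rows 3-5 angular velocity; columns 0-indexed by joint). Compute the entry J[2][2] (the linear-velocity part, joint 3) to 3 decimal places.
-1.828

axis z_2 = (-0.5000,0.8660,0.0000); lever o_n−o_2 = (1.5835,0.9142,1.1716)
cross product → J_v[:, 2] = (1.0146,0.5858,-1.8284)
J_ω[:, 2] = z_2
entry J[2][2] = -1.8284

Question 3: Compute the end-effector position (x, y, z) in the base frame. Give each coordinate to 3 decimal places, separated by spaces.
-0.649 0.780 6.172

after link 1: o_1 = (-1.7321, -1.0000, 4.0000)
after link 2: o_2 = (-2.2321, -0.1340, 5.0000)
after link 3: o_3 = (-1.5000, 2.5981, 5.0000)
after link 4: o_4 = (-4.0981, 1.0981, 9.0000)
after link 5: o_5 = (-0.6486, 0.7802, 6.1716)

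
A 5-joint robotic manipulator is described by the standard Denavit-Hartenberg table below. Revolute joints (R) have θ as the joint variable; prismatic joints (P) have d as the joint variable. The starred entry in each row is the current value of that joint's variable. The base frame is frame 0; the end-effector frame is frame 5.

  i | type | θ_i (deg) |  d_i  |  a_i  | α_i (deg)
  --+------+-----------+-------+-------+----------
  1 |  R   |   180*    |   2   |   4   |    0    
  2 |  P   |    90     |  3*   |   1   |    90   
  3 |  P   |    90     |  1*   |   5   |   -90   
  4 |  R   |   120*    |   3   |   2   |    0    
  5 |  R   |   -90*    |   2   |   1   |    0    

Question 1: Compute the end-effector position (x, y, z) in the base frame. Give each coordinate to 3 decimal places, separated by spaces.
-2.768 4.000 9.866

after link 1: o_1 = (-4.0000, 0.0000, 2.0000)
after link 2: o_2 = (-4.0000, -1.0000, 5.0000)
after link 3: o_3 = (-5.0000, -1.0000, 10.0000)
after link 4: o_4 = (-3.2679, 2.0000, 9.0000)
after link 5: o_5 = (-2.7679, 4.0000, 9.8660)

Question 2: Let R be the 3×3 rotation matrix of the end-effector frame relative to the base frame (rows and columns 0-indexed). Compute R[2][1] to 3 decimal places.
-0.500

End-effector y-axis (col 1 of R) = (0.8660,-0.0000,-0.5000)
R[2][1] = -0.5000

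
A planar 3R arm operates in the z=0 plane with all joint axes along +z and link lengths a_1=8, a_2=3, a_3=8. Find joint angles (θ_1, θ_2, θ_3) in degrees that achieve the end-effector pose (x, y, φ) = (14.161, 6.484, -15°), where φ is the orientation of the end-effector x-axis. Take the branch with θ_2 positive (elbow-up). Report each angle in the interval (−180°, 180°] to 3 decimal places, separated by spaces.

wrist centre = target − a_3·(cos φ, sin φ) = (6.4336, 8.5546)
cos θ_2 = (114.5715−8²−3²)/(2·8·3) = 0.8661; θ_2 = 29.9946° (elbow-up)
β = atan2(8.5546,6.4336) = 53.0544°; ψ = atan2(1.4998,10.5982) = 8.0544°
θ_1 = β − ψ = 44.9999°
θ_3 = φ − θ_1 − θ_2 = -89.9945° (wrapped to (-180°,180°])

45.000 29.995 -89.995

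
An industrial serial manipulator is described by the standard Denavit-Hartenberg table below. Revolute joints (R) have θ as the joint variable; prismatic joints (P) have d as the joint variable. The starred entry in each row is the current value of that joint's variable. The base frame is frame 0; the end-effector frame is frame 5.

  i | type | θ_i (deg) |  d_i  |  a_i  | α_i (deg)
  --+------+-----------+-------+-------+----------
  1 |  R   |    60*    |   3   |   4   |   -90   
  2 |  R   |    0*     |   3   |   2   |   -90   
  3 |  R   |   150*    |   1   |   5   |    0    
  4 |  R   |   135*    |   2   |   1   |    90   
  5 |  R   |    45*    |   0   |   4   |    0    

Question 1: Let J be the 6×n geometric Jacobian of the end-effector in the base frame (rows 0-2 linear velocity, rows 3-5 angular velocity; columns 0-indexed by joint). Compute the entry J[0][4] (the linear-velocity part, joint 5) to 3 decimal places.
axis z_4 = (-0.7071,-0.7071,-0.0000); lever o_n−o_4 = (-2.0000,2.0000,-2.8284)
cross product → J_v[:, 4] = (2.0000,-2.0000,-2.8284)
J_ω[:, 4] = z_4
entry J[0][4] = 2.0000

2.000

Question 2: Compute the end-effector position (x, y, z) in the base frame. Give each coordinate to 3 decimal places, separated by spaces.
after link 1: o_1 = (2.0000, 3.4641, 3.0000)
after link 2: o_2 = (0.4019, 6.6962, 3.0000)
after link 3: o_3 = (0.4019, 1.6962, 2.0000)
after link 4: o_4 = (-0.3052, 2.4033, -0.0000)
after link 5: o_5 = (-2.3052, 4.4033, -2.8284)

-2.305 4.403 -2.828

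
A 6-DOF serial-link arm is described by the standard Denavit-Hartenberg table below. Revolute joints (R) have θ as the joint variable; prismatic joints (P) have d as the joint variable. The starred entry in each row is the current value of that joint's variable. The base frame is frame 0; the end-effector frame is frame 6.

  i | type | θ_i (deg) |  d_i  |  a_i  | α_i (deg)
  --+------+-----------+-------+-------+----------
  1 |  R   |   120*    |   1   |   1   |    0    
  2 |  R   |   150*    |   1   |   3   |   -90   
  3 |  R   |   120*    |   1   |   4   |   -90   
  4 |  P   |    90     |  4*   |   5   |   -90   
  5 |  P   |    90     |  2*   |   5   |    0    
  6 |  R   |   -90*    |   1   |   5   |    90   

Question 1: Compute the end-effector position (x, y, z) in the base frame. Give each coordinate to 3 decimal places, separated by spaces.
after link 1: o_1 = (-0.5000, 0.8660, 1.0000)
after link 2: o_2 = (-0.5000, -2.1340, 2.0000)
after link 3: o_3 = (0.5000, -0.1340, -1.4641)
after link 4: o_4 = (-4.5000, 3.3301, 0.5359)
after link 5: o_5 = (-4.5000, -2.0000, -0.2321)
after link 6: o_6 = (-9.5000, -2.5000, 0.6340)

-9.500 -2.500 0.634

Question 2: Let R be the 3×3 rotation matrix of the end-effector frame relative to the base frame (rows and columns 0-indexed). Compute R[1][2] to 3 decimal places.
0.866

End-effector z-axis (col 2 of R) = (0.0000,0.8660,0.5000)
R[1][2] = 0.8660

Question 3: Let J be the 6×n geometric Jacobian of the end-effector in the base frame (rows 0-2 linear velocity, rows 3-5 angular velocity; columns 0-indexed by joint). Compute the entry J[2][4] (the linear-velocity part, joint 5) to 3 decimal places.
0.866

prismatic axis z_4 = (-0.0000,-0.5000,0.8660)
J_v[:, 4] = z_4; J_ω[:, 4] = (0,0,0)
entry J[2][4] = 0.8660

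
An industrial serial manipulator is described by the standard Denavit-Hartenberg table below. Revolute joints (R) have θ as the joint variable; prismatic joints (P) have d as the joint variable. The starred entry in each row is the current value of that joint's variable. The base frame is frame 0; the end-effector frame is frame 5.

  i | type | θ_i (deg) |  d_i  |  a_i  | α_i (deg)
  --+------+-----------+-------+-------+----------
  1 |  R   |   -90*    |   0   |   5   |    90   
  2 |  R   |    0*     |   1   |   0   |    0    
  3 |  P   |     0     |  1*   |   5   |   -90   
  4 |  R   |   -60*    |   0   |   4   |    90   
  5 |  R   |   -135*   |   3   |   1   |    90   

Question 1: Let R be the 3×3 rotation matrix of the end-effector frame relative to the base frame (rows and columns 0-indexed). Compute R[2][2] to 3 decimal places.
0.707

End-effector z-axis (col 2 of R) = (0.6124,0.3536,0.7071)
R[2][2] = 0.7071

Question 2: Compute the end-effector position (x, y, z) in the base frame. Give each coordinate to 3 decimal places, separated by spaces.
-6.352 -9.048 -0.707

after link 1: o_1 = (0.0000, -5.0000, 0.0000)
after link 2: o_2 = (-1.0000, -5.0000, 0.0000)
after link 3: o_3 = (-2.0000, -10.0000, 0.0000)
after link 4: o_4 = (-5.4641, -12.0000, 0.0000)
after link 5: o_5 = (-6.3517, -9.0484, -0.7071)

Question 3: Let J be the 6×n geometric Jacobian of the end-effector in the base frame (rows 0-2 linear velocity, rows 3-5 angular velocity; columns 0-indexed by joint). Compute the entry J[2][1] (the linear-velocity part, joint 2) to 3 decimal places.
4.048

axis z_1 = (-1.0000,-0.0000,0.0000); lever o_n−o_1 = (-6.3517,-4.0484,-0.7071)
cross product → J_v[:, 1] = (0.0000,-0.7071,4.0484)
J_ω[:, 1] = z_1
entry J[2][1] = 4.0484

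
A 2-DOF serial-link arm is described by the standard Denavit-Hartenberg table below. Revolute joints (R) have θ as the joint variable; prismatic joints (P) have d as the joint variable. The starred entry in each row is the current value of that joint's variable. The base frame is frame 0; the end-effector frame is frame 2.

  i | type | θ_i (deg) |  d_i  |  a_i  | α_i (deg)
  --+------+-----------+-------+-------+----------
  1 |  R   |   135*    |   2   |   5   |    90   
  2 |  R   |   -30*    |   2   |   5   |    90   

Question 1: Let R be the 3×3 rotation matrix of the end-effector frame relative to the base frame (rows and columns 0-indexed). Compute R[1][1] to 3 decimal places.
End-effector y-axis (col 1 of R) = (0.7071,0.7071,0.0000)
R[1][1] = 0.7071

0.707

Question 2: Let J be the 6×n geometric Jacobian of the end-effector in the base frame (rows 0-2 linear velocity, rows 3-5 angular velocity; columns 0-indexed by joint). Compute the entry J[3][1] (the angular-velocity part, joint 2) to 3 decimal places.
0.707

axis z_1 = (0.7071,0.7071,0.0000); lever o_n−o_1 = (-1.6476,4.4761,-2.5000)
cross product → J_v[:, 1] = (-1.7678,1.7678,4.3301)
J_ω[:, 1] = z_1
entry J[3][1] = 0.7071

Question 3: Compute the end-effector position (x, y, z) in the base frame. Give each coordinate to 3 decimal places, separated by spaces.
after link 1: o_1 = (-3.5355, 3.5355, 2.0000)
after link 2: o_2 = (-5.1832, 8.0116, -0.5000)

-5.183 8.012 -0.500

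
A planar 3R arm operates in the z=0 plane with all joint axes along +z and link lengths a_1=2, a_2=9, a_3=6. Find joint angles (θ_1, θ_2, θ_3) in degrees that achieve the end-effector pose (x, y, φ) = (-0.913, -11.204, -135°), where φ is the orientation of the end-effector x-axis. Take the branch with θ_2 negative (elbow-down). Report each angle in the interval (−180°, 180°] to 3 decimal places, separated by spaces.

59.994 -134.994 -60.001

wrist centre = target − a_3·(cos φ, sin φ) = (3.3296, -6.9614)
cos θ_2 = (59.5470−2²−9²)/(2·2·9) = -0.7070; θ_2 = -134.9935° (elbow-down)
β = atan2(-6.9614,3.3296) = -64.4381°; ψ = atan2(-6.3647,-4.3632) = -124.4322°
θ_1 = β − ψ = 59.9941°
θ_3 = φ − θ_1 − θ_2 = -60.0006° (wrapped to (-180°,180°])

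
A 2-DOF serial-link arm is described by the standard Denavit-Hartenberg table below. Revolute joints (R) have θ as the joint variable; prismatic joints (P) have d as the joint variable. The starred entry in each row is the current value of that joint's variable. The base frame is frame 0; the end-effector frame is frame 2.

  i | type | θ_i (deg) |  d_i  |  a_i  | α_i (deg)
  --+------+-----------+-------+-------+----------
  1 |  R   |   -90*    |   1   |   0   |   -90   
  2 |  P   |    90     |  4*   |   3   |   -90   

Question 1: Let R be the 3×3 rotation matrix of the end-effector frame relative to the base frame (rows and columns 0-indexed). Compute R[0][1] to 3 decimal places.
End-effector y-axis (col 1 of R) = (-1.0000,0.0000,-0.0000)
R[0][1] = -1.0000

-1.000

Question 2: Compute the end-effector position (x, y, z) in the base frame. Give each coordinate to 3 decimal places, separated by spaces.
after link 1: o_1 = (0.0000, 0.0000, 1.0000)
after link 2: o_2 = (4.0000, 0.0000, -2.0000)

4.000 0.000 -2.000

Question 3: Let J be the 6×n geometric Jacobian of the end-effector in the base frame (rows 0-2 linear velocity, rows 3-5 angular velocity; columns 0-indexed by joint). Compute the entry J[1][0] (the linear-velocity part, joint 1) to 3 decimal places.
4.000

axis z_0 = ẑ; lever o_n−o_0 = (4.0000,0.0000,-2.0000)
cross product → J_v[:, 0] = (-0.0000,4.0000,0.0000)
J_ω[:, 0] = z_0
entry J[1][0] = 4.0000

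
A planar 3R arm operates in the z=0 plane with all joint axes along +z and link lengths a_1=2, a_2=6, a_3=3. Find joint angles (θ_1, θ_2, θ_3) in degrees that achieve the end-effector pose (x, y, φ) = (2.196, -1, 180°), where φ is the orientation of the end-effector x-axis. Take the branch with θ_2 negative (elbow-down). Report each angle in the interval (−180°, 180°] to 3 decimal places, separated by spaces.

90.004 -120.004 -150.000

wrist centre = target − a_3·(cos φ, sin φ) = (5.1960, -1.0000)
cos θ_2 = (27.9984−2²−6²)/(2·2·6) = -0.5001; θ_2 = -120.0044° (elbow-down)
β = atan2(-1.0000,5.1960) = -10.8937°; ψ = atan2(-5.1959,-1.0004) = -100.8981°
θ_1 = β − ψ = 90.0044°
θ_3 = φ − θ_1 − θ_2 = -150.0000° (wrapped to (-180°,180°])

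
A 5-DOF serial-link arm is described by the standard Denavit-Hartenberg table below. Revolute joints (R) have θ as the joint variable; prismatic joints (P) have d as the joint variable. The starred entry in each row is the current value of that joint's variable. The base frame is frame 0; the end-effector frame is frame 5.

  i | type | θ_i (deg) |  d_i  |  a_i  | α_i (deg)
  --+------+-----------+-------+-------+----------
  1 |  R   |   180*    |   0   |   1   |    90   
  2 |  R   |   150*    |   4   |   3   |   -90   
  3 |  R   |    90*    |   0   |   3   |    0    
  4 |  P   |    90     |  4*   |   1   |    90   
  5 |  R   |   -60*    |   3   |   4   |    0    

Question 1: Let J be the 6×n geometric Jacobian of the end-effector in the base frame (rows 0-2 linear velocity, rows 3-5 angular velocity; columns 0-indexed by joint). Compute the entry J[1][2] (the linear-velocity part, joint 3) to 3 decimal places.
3.000

axis z_2 = (0.5000,0.0000,-0.8660); lever o_n−o_2 = (-2.3301,-6.0000,-1.9641)
cross product → J_v[:, 2] = (-5.1962,3.0000,-3.0000)
J_ω[:, 2] = z_2
entry J[1][2] = 3.0000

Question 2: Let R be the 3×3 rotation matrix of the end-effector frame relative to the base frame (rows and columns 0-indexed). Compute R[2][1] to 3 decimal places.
End-effector y-axis (col 1 of R) = (-0.5000,0.0000,-0.8660)
R[2][1] = -0.8660

-0.866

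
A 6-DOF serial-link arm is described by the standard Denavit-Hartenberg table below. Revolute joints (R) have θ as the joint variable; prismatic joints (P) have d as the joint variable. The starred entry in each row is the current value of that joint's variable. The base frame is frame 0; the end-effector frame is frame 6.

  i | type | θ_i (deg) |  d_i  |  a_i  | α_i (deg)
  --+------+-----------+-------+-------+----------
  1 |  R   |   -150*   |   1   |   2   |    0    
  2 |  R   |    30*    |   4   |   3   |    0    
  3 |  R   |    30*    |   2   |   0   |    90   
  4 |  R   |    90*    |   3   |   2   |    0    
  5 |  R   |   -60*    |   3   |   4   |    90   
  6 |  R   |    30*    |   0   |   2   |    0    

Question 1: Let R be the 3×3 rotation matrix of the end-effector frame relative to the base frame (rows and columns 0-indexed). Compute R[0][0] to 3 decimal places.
-0.500

End-effector x-axis (col 0 of R) = (-0.5000,-0.7500,0.4330)
R[0][0] = -0.5000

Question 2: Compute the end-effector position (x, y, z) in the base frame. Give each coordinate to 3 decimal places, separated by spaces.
-10.232 -8.562 11.866

after link 1: o_1 = (-1.7321, -1.0000, 1.0000)
after link 2: o_2 = (-3.2321, -3.5981, 5.0000)
after link 3: o_3 = (-3.2321, -3.5981, 7.0000)
after link 4: o_4 = (-6.2321, -3.5981, 9.0000)
after link 5: o_5 = (-9.2321, -7.0622, 11.0000)
after link 6: o_6 = (-10.2321, -8.5622, 11.8660)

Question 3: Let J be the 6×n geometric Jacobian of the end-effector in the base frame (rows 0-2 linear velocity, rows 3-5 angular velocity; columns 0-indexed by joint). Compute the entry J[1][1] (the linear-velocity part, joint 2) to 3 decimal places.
-8.500

axis z_1 = (0.0000,0.0000,1.0000); lever o_n−o_1 = (-8.5000,-7.5622,10.8660)
cross product → J_v[:, 1] = (7.5622,-8.5000,0.0000)
J_ω[:, 1] = z_1
entry J[1][1] = -8.5000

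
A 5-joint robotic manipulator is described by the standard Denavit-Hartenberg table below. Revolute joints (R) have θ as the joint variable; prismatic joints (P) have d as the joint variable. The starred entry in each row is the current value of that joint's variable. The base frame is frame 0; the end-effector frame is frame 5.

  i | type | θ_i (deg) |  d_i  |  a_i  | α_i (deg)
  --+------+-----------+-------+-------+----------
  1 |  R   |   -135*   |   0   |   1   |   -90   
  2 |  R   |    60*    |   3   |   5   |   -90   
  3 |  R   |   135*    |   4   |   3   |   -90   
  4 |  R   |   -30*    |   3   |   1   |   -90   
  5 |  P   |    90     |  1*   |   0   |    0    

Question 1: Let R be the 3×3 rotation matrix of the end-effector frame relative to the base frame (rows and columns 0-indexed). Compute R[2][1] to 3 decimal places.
-0.280

End-effector y-axis (col 1 of R) = (-0.0897,-0.9557,-0.2803)
R[2][1] = -0.2803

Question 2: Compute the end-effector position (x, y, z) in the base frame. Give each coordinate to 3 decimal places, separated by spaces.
after link 1: o_1 = (-0.7071, -0.7071, 0.0000)
after link 2: o_2 = (-0.3536, -4.5962, -4.3301)
after link 3: o_3 = (1.3459, 0.1033, -4.4930)
after link 4: o_4 = (3.6856, 0.3090, -2.3756)
after link 5: o_5 = (3.0303, 0.1537, -1.6364)

3.030 0.154 -1.636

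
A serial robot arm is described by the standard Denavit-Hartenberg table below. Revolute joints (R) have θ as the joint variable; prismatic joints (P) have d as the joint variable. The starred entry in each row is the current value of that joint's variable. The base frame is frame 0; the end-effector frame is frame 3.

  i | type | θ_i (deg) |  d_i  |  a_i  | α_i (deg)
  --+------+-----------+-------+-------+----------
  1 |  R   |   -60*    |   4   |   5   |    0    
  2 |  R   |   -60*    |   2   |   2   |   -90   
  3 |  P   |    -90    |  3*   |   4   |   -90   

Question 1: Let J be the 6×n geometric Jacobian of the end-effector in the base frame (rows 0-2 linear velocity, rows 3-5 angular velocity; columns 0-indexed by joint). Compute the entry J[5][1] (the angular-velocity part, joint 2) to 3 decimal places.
1.000

axis z_1 = (0.0000,0.0000,1.0000); lever o_n−o_1 = (1.5981,-3.2321,6.0000)
cross product → J_v[:, 1] = (3.2321,1.5981,-0.0000)
J_ω[:, 1] = z_1
entry J[5][1] = 1.0000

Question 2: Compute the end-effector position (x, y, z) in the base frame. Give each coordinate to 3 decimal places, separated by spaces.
after link 1: o_1 = (2.5000, -4.3301, 4.0000)
after link 2: o_2 = (1.5000, -6.0622, 6.0000)
after link 3: o_3 = (4.0981, -7.5622, 10.0000)

4.098 -7.562 10.000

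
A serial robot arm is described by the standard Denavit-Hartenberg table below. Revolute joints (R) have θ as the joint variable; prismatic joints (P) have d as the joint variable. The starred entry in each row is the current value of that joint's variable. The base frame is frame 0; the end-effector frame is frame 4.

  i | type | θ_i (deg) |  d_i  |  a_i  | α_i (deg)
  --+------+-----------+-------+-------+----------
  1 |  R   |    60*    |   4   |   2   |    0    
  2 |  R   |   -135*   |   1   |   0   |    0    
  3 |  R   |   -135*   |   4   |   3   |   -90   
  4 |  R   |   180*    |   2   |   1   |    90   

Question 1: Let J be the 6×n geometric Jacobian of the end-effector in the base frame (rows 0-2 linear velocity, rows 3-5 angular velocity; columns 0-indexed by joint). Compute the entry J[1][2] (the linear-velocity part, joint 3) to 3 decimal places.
-2.732

axis z_2 = (0.0000,0.0000,1.0000); lever o_n−o_2 = (-2.7321,-0.7321,4.0000)
cross product → J_v[:, 2] = (0.7321,-2.7321,0.0000)
J_ω[:, 2] = z_2
entry J[1][2] = -2.7321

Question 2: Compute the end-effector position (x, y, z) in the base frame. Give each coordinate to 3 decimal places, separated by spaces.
after link 1: o_1 = (1.0000, 1.7321, 4.0000)
after link 2: o_2 = (1.0000, 1.7321, 5.0000)
after link 3: o_3 = (-1.5981, 3.2321, 9.0000)
after link 4: o_4 = (-1.7321, 1.0000, 9.0000)

-1.732 1.000 9.000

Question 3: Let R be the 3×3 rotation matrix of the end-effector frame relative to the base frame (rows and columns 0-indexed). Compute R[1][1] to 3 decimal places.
End-effector y-axis (col 1 of R) = (-0.5000,-0.8660,0.0000)
R[1][1] = -0.8660

-0.866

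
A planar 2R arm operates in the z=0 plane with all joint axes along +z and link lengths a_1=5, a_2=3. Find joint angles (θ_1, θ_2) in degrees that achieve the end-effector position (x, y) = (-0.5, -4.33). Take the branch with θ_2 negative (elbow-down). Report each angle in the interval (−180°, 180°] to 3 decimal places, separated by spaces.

cos θ_2 = (18.9989−5²−3²)/(2·5·3) = -0.5000; θ_2 = -120.0024° (elbow-down)
β = atan2(-4.3300,-0.5000) = -96.5870°; ψ = atan2(-2.5980,3.4999) = -36.5870°
θ_1 = β − ψ = -60.0000°

-60.000 -120.002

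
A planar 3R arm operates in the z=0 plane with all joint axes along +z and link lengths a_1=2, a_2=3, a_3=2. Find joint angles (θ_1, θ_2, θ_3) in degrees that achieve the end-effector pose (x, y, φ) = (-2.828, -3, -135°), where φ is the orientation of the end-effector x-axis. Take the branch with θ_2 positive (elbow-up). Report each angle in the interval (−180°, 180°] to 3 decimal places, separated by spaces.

135.000 135.008 -45.008

wrist centre = target − a_3·(cos φ, sin φ) = (-1.4138, -1.5858)
cos θ_2 = (4.5135−2²−3²)/(2·2·3) = -0.7072; θ_2 = 135.0082° (elbow-up)
β = atan2(-1.5858,-1.4138) = -131.7182°; ψ = atan2(2.1210,-0.1216) = 93.2818°
θ_1 = β − ψ = -225.0000°
θ_3 = φ − θ_1 − θ_2 = -45.0082° (wrapped to (-180°,180°])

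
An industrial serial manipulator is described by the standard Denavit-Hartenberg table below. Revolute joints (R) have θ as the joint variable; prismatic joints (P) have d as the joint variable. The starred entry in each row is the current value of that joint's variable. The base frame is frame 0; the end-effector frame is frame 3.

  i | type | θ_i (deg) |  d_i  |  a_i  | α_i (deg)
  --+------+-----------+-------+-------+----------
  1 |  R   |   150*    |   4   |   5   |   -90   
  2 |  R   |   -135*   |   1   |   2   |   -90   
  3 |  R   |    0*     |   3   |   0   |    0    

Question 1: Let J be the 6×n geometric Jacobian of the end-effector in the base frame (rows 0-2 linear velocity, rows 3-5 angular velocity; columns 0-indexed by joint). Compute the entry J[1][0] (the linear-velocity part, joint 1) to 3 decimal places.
-5.442

axis z_0 = ẑ; lever o_n−o_0 = (-5.4425,1.9875,7.5355)
cross product → J_v[:, 0] = (-1.9875,-5.4425,0.0000)
J_ω[:, 0] = z_0
entry J[1][0] = -5.4425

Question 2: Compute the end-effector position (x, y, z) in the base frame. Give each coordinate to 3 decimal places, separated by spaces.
-5.442 1.988 7.536

after link 1: o_1 = (-4.3301, 2.5000, 4.0000)
after link 2: o_2 = (-3.6054, 0.9269, 5.4142)
after link 3: o_3 = (-5.4425, 1.9875, 7.5355)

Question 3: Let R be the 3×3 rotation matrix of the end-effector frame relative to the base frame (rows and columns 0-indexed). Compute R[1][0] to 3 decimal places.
-0.354

End-effector x-axis (col 0 of R) = (0.6124,-0.3536,0.7071)
R[1][0] = -0.3536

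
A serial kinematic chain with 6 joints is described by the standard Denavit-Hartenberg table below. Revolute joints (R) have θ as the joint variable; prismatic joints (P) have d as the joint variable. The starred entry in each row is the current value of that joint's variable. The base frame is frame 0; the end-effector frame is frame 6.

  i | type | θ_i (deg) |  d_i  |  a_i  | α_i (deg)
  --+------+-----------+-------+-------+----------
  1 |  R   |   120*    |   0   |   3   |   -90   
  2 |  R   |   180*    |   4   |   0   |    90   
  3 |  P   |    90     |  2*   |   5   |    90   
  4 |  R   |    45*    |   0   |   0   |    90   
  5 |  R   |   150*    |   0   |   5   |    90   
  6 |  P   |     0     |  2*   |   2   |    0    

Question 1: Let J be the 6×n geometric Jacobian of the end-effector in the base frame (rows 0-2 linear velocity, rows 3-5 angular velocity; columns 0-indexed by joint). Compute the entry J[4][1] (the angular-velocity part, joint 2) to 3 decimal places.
-0.500

axis z_1 = (-0.8660,-0.5000,0.0000); lever o_n−o_1 = (-2.0783,-7.2413,1.5795)
cross product → J_v[:, 1] = (-0.7898,1.3679,5.2321)
J_ω[:, 1] = z_1
entry J[4][1] = -0.5000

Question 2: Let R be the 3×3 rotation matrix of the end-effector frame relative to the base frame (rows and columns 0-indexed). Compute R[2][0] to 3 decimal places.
End-effector x-axis (col 0 of R) = (0.7803,-0.1268,0.6124)
R[2][0] = 0.6124

0.612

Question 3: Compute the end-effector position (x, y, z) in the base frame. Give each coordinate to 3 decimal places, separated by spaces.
after link 1: o_1 = (-1.5000, 2.5981, 0.0000)
after link 2: o_2 = (-4.9641, 0.5981, 0.0000)
after link 3: o_3 = (-9.2942, -1.9019, -2.0000)
after link 4: o_4 = (-9.2942, -1.9019, -2.0000)
after link 5: o_5 = (-5.3926, -2.5361, 1.0619)
after link 6: o_6 = (-3.5783, -4.6433, 1.5795)

-3.578 -4.643 1.580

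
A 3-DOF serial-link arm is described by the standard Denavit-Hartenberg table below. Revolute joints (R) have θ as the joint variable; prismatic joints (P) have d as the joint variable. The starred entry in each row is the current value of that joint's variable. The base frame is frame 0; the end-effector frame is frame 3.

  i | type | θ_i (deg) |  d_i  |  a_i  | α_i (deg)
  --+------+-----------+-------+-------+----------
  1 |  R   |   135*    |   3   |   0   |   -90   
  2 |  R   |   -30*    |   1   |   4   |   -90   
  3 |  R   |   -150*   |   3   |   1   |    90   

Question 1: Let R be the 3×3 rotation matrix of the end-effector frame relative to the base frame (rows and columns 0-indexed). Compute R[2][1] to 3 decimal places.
End-effector y-axis (col 1 of R) = (-0.3536,0.3536,-0.8660)
R[2][1] = -0.8660

-0.866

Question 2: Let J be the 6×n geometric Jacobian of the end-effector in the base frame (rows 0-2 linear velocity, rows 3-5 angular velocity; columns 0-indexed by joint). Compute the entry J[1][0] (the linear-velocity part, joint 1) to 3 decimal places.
axis z_0 = ẑ; lever o_n−o_0 = (-4.0405,1.9192,1.9689)
cross product → J_v[:, 0] = (-1.9192,-4.0405,0.0000)
J_ω[:, 0] = z_0
entry J[1][0] = -4.0405

-4.040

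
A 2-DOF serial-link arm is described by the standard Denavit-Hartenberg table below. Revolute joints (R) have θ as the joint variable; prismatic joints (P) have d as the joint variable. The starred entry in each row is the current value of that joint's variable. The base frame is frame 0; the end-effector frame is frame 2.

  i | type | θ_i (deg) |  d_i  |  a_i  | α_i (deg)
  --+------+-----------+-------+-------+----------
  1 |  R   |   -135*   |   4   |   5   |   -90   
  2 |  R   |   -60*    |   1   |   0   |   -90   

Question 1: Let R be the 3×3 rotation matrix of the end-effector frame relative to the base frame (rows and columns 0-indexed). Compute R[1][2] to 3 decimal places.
-0.612

End-effector z-axis (col 2 of R) = (-0.6124,-0.6124,-0.5000)
R[1][2] = -0.6124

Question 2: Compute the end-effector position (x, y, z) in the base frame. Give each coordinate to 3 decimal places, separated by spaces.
after link 1: o_1 = (-3.5355, -3.5355, 4.0000)
after link 2: o_2 = (-2.8284, -4.2426, 4.0000)

-2.828 -4.243 4.000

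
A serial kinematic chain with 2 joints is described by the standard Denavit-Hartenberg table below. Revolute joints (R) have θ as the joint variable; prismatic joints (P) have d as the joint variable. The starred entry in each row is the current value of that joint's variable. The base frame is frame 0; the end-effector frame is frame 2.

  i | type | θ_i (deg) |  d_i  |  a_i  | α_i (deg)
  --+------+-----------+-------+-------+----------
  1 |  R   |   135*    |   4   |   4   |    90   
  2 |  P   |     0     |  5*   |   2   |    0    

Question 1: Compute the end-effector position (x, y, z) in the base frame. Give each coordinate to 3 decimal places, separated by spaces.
-0.707 7.778 4.000

after link 1: o_1 = (-2.8284, 2.8284, 4.0000)
after link 2: o_2 = (-0.7071, 7.7782, 4.0000)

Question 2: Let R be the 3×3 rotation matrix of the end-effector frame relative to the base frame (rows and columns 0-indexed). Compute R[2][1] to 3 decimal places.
1.000

End-effector y-axis (col 1 of R) = (-0.0000,-0.0000,1.0000)
R[2][1] = 1.0000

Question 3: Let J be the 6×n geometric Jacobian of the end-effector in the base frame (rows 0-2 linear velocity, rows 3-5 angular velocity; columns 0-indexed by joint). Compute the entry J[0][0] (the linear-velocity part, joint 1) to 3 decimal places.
-7.778

axis z_0 = ẑ; lever o_n−o_0 = (-0.7071,7.7782,4.0000)
cross product → J_v[:, 0] = (-7.7782,-0.7071,0.0000)
J_ω[:, 0] = z_0
entry J[0][0] = -7.7782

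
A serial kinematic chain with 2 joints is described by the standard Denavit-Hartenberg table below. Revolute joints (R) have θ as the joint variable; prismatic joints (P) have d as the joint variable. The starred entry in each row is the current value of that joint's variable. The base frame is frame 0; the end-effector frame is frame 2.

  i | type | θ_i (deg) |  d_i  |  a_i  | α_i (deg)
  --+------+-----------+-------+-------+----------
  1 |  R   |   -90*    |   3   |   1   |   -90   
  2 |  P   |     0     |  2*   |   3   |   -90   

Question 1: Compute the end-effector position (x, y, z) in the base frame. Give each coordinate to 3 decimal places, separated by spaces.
2.000 -4.000 3.000

after link 1: o_1 = (0.0000, -1.0000, 3.0000)
after link 2: o_2 = (2.0000, -4.0000, 3.0000)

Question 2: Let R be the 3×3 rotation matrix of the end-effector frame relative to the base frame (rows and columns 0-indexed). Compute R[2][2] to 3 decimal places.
End-effector z-axis (col 2 of R) = (0.0000,0.0000,-1.0000)
R[2][2] = -1.0000

-1.000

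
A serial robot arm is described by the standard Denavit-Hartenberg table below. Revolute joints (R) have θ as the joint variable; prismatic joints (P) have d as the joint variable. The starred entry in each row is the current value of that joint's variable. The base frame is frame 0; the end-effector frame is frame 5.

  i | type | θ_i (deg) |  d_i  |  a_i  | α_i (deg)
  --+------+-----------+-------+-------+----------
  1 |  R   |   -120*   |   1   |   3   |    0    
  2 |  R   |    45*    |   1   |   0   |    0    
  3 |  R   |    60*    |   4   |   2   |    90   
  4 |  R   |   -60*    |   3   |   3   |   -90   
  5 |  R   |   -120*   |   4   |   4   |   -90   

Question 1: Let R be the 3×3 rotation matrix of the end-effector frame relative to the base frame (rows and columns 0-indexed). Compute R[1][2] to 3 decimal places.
End-effector z-axis (col 2 of R) = (0.2888,-0.5950,-0.7500)
R[1][2] = -0.5950

-0.595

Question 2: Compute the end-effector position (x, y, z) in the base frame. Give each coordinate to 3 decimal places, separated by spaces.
2.588 -10.386 7.134

after link 1: o_1 = (-1.5000, -2.5981, 1.0000)
after link 2: o_2 = (-1.5000, -2.5981, 2.0000)
after link 3: o_3 = (0.4319, -3.1157, 6.0000)
after link 4: o_4 = (1.1043, -6.4017, 3.4019)
after link 5: o_5 = (2.5878, -10.3855, 7.1340)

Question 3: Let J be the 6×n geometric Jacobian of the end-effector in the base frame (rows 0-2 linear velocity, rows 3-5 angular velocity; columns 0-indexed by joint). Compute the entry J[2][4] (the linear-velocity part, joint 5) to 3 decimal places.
-3.000

axis z_4 = (0.8365,-0.2241,0.5000); lever o_n−o_4 = (1.4836,-3.9838,3.7321)
cross product → J_v[:, 4] = (1.1554,-2.3801,-3.0000)
J_ω[:, 4] = z_4
entry J[2][4] = -3.0000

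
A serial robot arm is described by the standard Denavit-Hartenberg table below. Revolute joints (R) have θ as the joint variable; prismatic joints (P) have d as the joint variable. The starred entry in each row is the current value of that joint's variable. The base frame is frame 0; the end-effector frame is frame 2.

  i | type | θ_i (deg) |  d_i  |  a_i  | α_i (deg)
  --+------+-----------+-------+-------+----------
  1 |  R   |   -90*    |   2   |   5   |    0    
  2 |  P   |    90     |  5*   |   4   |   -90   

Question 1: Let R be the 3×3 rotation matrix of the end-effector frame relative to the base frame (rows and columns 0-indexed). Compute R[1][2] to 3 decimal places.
End-effector z-axis (col 2 of R) = (0.0000,1.0000,0.0000)
R[1][2] = 1.0000

1.000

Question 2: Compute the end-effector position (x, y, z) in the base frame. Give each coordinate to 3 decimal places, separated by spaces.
4.000 -5.000 7.000

after link 1: o_1 = (0.0000, -5.0000, 2.0000)
after link 2: o_2 = (4.0000, -5.0000, 7.0000)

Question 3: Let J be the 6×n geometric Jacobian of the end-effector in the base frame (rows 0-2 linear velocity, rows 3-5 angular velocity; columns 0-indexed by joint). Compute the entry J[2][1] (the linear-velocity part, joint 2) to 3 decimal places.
1.000

prismatic axis z_1 = (0.0000,0.0000,1.0000)
J_v[:, 1] = z_1; J_ω[:, 1] = (0,0,0)
entry J[2][1] = 1.0000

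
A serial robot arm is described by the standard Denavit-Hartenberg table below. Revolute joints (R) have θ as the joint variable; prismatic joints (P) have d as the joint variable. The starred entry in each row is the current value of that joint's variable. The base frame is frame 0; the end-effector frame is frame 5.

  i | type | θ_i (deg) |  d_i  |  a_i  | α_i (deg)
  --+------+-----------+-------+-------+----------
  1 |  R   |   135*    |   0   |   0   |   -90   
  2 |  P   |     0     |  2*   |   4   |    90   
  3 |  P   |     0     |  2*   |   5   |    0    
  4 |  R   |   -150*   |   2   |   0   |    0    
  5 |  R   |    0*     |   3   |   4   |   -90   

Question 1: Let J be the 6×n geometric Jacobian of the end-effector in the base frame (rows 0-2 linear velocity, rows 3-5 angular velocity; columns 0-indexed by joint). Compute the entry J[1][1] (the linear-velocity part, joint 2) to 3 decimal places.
-0.707

prismatic axis z_1 = (-0.7071,-0.7071,0.0000)
J_v[:, 1] = z_1; J_ω[:, 1] = (0,0,0)
entry J[1][1] = -0.7071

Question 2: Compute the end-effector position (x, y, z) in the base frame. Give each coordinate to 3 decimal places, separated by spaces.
after link 1: o_1 = (0.0000, 0.0000, 0.0000)
after link 2: o_2 = (-4.2426, 1.4142, 0.0000)
after link 3: o_3 = (-7.7782, 4.9497, 2.0000)
after link 4: o_4 = (-7.7782, 4.9497, 4.0000)
after link 5: o_5 = (-3.9145, 3.9145, 7.0000)

-3.914 3.914 7.000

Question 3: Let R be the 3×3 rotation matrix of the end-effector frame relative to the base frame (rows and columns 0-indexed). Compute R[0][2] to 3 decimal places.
0.259

End-effector z-axis (col 2 of R) = (0.2588,0.9659,0.0000)
R[0][2] = 0.2588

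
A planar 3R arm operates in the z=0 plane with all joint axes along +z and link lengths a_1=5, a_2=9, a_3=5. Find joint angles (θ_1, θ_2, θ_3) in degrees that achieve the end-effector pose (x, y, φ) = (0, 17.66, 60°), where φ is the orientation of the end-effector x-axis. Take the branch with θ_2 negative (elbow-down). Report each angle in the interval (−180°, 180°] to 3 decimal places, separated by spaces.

120.006 -30.009 -29.997

wrist centre = target − a_3·(cos φ, sin φ) = (-2.5000, 13.3299)
cos θ_2 = (183.9355−5²−9²)/(2·5·9) = 0.8660; θ_2 = -30.0086° (elbow-down)
β = atan2(13.3299,-2.5000) = 100.6223°; ψ = atan2(-4.5012,12.7936) = -19.3835°
θ_1 = β − ψ = 120.0058°
θ_3 = φ − θ_1 − θ_2 = -29.9972° (wrapped to (-180°,180°])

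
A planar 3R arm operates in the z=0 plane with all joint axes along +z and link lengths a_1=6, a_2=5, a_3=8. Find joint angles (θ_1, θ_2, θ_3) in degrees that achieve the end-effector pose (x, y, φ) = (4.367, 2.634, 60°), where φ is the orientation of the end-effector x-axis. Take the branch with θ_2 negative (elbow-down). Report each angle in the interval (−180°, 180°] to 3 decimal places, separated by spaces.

-29.994 -134.998 -135.008

wrist centre = target − a_3·(cos φ, sin φ) = (0.3670, -4.2942)
cos θ_2 = (18.5749−6²−5²)/(2·6·5) = -0.7071; θ_2 = -134.9983° (elbow-down)
β = atan2(-4.2942,0.3670) = -85.1151°; ψ = atan2(-3.5356,2.4646) = -55.1210°
θ_1 = β − ψ = -29.9942°
θ_3 = φ − θ_1 − θ_2 = -135.0076° (wrapped to (-180°,180°])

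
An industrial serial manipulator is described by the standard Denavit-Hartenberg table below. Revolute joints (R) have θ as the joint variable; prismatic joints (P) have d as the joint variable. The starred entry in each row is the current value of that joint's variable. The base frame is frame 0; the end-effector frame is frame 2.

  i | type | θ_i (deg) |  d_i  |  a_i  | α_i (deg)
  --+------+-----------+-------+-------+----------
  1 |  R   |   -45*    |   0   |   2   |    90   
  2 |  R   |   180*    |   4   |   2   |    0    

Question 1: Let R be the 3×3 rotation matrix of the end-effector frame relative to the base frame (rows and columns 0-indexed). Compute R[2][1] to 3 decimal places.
-1.000

End-effector y-axis (col 1 of R) = (-0.0000,0.0000,-1.0000)
R[2][1] = -1.0000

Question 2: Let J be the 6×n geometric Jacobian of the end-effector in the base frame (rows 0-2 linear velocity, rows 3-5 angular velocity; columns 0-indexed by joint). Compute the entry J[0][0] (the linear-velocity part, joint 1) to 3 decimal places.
axis z_0 = ẑ; lever o_n−o_0 = (-2.8284,-2.8284,0.0000)
cross product → J_v[:, 0] = (2.8284,-2.8284,0.0000)
J_ω[:, 0] = z_0
entry J[0][0] = 2.8284

2.828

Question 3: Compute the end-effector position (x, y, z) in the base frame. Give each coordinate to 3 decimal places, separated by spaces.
after link 1: o_1 = (1.4142, -1.4142, 0.0000)
after link 2: o_2 = (-2.8284, -2.8284, 0.0000)

-2.828 -2.828 0.000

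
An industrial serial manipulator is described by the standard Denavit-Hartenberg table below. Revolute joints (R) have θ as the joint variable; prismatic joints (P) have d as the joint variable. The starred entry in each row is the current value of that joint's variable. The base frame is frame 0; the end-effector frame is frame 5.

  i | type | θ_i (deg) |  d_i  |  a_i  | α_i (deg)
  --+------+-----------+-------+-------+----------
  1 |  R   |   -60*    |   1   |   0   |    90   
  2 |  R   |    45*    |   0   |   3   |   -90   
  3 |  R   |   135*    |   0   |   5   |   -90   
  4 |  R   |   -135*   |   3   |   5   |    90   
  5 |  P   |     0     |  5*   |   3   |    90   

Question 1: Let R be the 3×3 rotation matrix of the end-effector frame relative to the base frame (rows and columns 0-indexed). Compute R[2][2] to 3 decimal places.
End-effector z-axis (col 2 of R) = (0.8624,-0.0795,0.5000)
R[2][2] = 0.5000

0.500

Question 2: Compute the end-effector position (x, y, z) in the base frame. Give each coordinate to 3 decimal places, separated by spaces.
-3.796 -3.597 5.218

after link 1: o_1 = (0.0000, 0.0000, 1.0000)
after link 2: o_2 = (1.0607, -1.8371, 3.1213)
after link 3: o_3 = (2.8725, 2.0957, 0.6213)
after link 4: o_4 = (-2.2458, 1.7182, 3.3891)
after link 5: o_5 = (-3.7957, -3.5973, 5.2175)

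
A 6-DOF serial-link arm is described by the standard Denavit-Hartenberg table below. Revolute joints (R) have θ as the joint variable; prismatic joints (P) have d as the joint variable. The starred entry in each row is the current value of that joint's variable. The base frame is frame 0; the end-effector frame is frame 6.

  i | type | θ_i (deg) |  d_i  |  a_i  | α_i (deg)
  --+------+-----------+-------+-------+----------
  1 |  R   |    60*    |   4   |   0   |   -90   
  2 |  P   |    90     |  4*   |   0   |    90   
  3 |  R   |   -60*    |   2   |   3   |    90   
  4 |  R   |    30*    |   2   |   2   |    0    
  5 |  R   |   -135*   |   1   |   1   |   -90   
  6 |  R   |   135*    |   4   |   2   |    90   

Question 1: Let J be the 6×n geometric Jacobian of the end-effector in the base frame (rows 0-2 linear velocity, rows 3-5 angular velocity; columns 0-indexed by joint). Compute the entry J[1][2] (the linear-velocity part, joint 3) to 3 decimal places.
1.489

axis z_2 = (0.5000,0.8660,0.0000); lever o_n−o_2 = (8.3963,-2.1169,-2.9781)
cross product → J_v[:, 2] = (-2.5792,1.4891,-8.3299)
J_ω[:, 2] = z_2
entry J[1][2] = 1.4891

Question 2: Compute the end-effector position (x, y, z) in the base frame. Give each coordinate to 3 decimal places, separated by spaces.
after link 1: o_1 = (0.0000, 0.0000, 4.0000)
after link 2: o_2 = (-3.4641, 2.0000, 4.0000)
after link 3: o_3 = (-0.2141, 2.4330, 2.5000)
after link 4: o_4 = (2.4510, 2.0490, 3.3660)
after link 5: o_5 = (2.2069, 1.0746, 4.3615)
after link 6: o_6 = (4.9322, -0.1169, 1.0219)

4.932 -0.117 1.022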